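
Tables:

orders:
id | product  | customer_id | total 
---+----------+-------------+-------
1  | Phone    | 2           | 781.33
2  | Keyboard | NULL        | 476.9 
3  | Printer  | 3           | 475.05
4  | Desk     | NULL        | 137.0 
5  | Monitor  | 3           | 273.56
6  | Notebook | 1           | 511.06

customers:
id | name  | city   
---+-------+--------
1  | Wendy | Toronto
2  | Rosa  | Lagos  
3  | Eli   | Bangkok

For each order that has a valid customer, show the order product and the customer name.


INNER JOIN keeps only orders rows whose customer_id matches an id in customers. Walk through each order:
  - order 1 (Phone): customer_id=2 -> matches Rosa
  - order 2 (Keyboard): customer_id=NULL, no match -> dropped
  - order 3 (Printer): customer_id=3 -> matches Eli
  - order 4 (Desk): customer_id=NULL, no match -> dropped
  - order 5 (Monitor): customer_id=3 -> matches Eli
  - order 6 (Notebook): customer_id=1 -> matches Wendy
So 2 of 6 rows are dropped.

SQL:
SELECT a.product, b.name AS customer
FROM orders a
INNER JOIN customers b ON a.customer_id = b.id

Result:
product  | customer
---------+---------
Phone    | Rosa    
Printer  | Eli     
Monitor  | Eli     
Notebook | Wendy   


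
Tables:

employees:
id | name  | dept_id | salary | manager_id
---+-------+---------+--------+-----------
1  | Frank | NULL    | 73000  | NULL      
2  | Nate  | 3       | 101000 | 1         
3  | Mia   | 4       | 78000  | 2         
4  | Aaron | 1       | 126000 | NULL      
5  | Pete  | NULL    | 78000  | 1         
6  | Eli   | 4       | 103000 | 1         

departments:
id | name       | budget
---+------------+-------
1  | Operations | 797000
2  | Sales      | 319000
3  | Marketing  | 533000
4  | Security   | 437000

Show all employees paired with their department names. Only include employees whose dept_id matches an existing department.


INNER JOIN keeps only employees rows whose dept_id matches an id in departments. Walk through each employee:
  - employee 1 (Frank): dept_id=NULL, no match -> dropped
  - employee 2 (Nate): dept_id=3 -> matches Marketing
  - employee 3 (Mia): dept_id=4 -> matches Security
  - employee 4 (Aaron): dept_id=1 -> matches Operations
  - employee 5 (Pete): dept_id=NULL, no match -> dropped
  - employee 6 (Eli): dept_id=4 -> matches Security
So 2 of 6 rows are dropped.

SQL:
SELECT a.name, b.name AS department
FROM employees a
INNER JOIN departments b ON a.dept_id = b.id

Result:
name  | department
------+-----------
Nate  | Marketing 
Mia   | Security  
Aaron | Operations
Eli   | Security  


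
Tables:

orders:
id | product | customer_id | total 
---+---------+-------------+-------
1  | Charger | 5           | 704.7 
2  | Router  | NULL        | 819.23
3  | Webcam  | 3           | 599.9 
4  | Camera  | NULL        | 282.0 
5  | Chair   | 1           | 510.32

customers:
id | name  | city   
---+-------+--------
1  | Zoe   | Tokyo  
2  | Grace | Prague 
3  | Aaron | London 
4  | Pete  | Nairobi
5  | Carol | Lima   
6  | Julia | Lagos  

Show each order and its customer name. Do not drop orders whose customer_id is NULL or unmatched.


LEFT JOIN keeps every row from orders (the left table); where customer_id has no match in customers, the customer columns become NULL. Walk through each order:
  - order 1 (Charger): customer_id=5 -> matches Carol
  - order 2 (Router): customer_id=NULL, no match -> kept with NULL
  - order 3 (Webcam): customer_id=3 -> matches Aaron
  - order 4 (Camera): customer_id=NULL, no match -> kept with NULL
  - order 5 (Chair): customer_id=1 -> matches Zoe
All 5 rows appear; 2 have NULL customer.

SQL:
SELECT a.product, b.name AS customer
FROM orders a
LEFT JOIN customers b ON a.customer_id = b.id

Result:
product | customer
--------+---------
Charger | Carol   
Router  | NULL    
Webcam  | Aaron   
Camera  | NULL    
Chair   | Zoe     


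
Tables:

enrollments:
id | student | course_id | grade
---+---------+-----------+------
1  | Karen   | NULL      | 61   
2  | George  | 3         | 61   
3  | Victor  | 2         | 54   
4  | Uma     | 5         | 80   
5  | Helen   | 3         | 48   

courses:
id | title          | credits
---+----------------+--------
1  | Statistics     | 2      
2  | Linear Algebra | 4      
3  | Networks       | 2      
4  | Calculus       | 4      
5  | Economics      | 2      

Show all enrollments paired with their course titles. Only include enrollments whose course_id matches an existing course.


INNER JOIN keeps only enrollments rows whose course_id matches an id in courses. Walk through each enrollment:
  - enrollment 1 (Karen): course_id=NULL, no match -> dropped
  - enrollment 2 (George): course_id=3 -> matches Networks
  - enrollment 3 (Victor): course_id=2 -> matches Linear Algebra
  - enrollment 4 (Uma): course_id=5 -> matches Economics
  - enrollment 5 (Helen): course_id=3 -> matches Networks
So 1 of 5 rows is dropped.

SQL:
SELECT a.student, b.title AS course
FROM enrollments a
INNER JOIN courses b ON a.course_id = b.id

Result:
student | course        
--------+---------------
George  | Networks      
Victor  | Linear Algebra
Uma     | Economics     
Helen   | Networks      


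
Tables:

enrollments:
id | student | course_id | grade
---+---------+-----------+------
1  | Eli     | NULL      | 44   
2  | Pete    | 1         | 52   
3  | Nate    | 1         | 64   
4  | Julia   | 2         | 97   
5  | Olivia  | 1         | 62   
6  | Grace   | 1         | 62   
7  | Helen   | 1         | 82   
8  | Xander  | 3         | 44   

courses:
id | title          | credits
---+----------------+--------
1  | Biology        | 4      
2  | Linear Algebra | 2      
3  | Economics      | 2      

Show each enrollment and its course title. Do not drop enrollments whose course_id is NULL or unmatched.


LEFT JOIN keeps every row from enrollments (the left table); where course_id has no match in courses, the course columns become NULL. Walk through each enrollment:
  - enrollment 1 (Eli): course_id=NULL, no match -> kept with NULL
  - enrollment 2 (Pete): course_id=1 -> matches Biology
  - enrollment 3 (Nate): course_id=1 -> matches Biology
  - enrollment 4 (Julia): course_id=2 -> matches Linear Algebra
  - enrollment 5 (Olivia): course_id=1 -> matches Biology
  - enrollment 6 (Grace): course_id=1 -> matches Biology
  - enrollment 7 (Helen): course_id=1 -> matches Biology
  - enrollment 8 (Xander): course_id=3 -> matches Economics
All 8 rows appear; 1 has NULL course.

SQL:
SELECT a.student, b.title AS course
FROM enrollments a
LEFT JOIN courses b ON a.course_id = b.id

Result:
student | course        
--------+---------------
Eli     | NULL          
Pete    | Biology       
Nate    | Biology       
Julia   | Linear Algebra
Olivia  | Biology       
Grace   | Biology       
Helen   | Biology       
Xander  | Economics     


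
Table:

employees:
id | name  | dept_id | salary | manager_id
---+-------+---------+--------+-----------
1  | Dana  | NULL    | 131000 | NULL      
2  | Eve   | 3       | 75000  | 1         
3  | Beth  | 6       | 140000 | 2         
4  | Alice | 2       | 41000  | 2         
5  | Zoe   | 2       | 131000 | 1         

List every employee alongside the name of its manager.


This is a self-join: employees is joined to a second copy of itself, matching each row's manager_id to another row's id. Use LEFT JOIN so rows with manager_id=NULL are kept.
  - employee 1 (Dana): manager_id=NULL -> NULL
  - employee 2 (Eve): manager_id=1 -> Dana
  - employee 3 (Beth): manager_id=2 -> Eve
  - employee 4 (Alice): manager_id=2 -> Eve
  - employee 5 (Zoe): manager_id=1 -> Dana

SQL:
SELECT a.name AS item, b.name AS manager
FROM employees a
LEFT JOIN employees b ON a.manager_id = b.id

Result:
item  | manager
------+--------
Dana  | NULL   
Eve   | Dana   
Beth  | Eve    
Alice | Eve    
Zoe   | Dana   


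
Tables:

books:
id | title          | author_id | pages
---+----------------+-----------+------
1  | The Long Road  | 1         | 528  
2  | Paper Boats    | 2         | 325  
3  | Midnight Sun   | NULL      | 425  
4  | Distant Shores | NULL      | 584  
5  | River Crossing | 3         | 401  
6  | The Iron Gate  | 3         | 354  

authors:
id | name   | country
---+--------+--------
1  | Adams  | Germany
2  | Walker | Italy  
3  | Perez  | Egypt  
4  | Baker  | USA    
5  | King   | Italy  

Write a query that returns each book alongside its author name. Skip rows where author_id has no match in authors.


INNER JOIN keeps only books rows whose author_id matches an id in authors. Walk through each book:
  - book 1 (The Long Road): author_id=1 -> matches Adams
  - book 2 (Paper Boats): author_id=2 -> matches Walker
  - book 3 (Midnight Sun): author_id=NULL, no match -> dropped
  - book 4 (Distant Shores): author_id=NULL, no match -> dropped
  - book 5 (River Crossing): author_id=3 -> matches Perez
  - book 6 (The Iron Gate): author_id=3 -> matches Perez
So 2 of 6 rows are dropped.

SQL:
SELECT a.title, b.name AS author
FROM books a
INNER JOIN authors b ON a.author_id = b.id

Result:
title          | author
---------------+-------
The Long Road  | Adams 
Paper Boats    | Walker
River Crossing | Perez 
The Iron Gate  | Perez 


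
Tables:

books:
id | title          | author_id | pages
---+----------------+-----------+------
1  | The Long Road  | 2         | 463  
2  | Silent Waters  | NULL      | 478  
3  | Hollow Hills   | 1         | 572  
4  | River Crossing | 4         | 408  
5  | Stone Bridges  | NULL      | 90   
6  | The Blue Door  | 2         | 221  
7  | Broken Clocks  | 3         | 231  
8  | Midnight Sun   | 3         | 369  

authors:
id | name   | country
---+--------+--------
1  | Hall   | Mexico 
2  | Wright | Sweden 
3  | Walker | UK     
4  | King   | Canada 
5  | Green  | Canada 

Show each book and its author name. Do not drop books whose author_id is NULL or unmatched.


LEFT JOIN keeps every row from books (the left table); where author_id has no match in authors, the author columns become NULL. Walk through each book:
  - book 1 (The Long Road): author_id=2 -> matches Wright
  - book 2 (Silent Waters): author_id=NULL, no match -> kept with NULL
  - book 3 (Hollow Hills): author_id=1 -> matches Hall
  - book 4 (River Crossing): author_id=4 -> matches King
  - book 5 (Stone Bridges): author_id=NULL, no match -> kept with NULL
  - book 6 (The Blue Door): author_id=2 -> matches Wright
  - book 7 (Broken Clocks): author_id=3 -> matches Walker
  - book 8 (Midnight Sun): author_id=3 -> matches Walker
All 8 rows appear; 2 have NULL author.

SQL:
SELECT a.title, b.name AS author
FROM books a
LEFT JOIN authors b ON a.author_id = b.id

Result:
title          | author
---------------+-------
The Long Road  | Wright
Silent Waters  | NULL  
Hollow Hills   | Hall  
River Crossing | King  
Stone Bridges  | NULL  
The Blue Door  | Wright
Broken Clocks  | Walker
Midnight Sun   | Walker


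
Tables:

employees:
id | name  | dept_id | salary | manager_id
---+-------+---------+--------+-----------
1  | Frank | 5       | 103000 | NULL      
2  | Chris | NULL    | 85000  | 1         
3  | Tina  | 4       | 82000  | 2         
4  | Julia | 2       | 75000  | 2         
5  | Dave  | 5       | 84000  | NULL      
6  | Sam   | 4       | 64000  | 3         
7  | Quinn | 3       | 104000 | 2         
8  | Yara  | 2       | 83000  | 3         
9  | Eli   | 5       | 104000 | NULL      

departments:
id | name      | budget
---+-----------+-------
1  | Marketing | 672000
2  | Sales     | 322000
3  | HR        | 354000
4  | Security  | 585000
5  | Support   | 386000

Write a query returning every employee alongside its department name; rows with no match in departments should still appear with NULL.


LEFT JOIN keeps every row from employees (the left table); where dept_id has no match in departments, the department columns become NULL. Walk through each employee:
  - employee 1 (Frank): dept_id=5 -> matches Support
  - employee 2 (Chris): dept_id=NULL, no match -> kept with NULL
  - employee 3 (Tina): dept_id=4 -> matches Security
  - employee 4 (Julia): dept_id=2 -> matches Sales
  - employee 5 (Dave): dept_id=5 -> matches Support
  - employee 6 (Sam): dept_id=4 -> matches Security
  - employee 7 (Quinn): dept_id=3 -> matches HR
  - employee 8 (Yara): dept_id=2 -> matches Sales
  - employee 9 (Eli): dept_id=5 -> matches Support
All 9 rows appear; 1 has NULL department.

SQL:
SELECT a.name, b.name AS department
FROM employees a
LEFT JOIN departments b ON a.dept_id = b.id

Result:
name  | department
------+-----------
Frank | Support   
Chris | NULL      
Tina  | Security  
Julia | Sales     
Dave  | Support   
Sam   | Security  
Quinn | HR        
Yara  | Sales     
Eli   | Support   


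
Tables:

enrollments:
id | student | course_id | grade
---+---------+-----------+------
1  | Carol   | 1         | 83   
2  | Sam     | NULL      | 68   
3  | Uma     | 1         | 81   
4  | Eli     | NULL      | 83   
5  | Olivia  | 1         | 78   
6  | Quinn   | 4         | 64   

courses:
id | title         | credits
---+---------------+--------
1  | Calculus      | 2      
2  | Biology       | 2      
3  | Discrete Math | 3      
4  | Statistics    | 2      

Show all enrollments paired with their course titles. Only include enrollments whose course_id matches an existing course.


INNER JOIN keeps only enrollments rows whose course_id matches an id in courses. Walk through each enrollment:
  - enrollment 1 (Carol): course_id=1 -> matches Calculus
  - enrollment 2 (Sam): course_id=NULL, no match -> dropped
  - enrollment 3 (Uma): course_id=1 -> matches Calculus
  - enrollment 4 (Eli): course_id=NULL, no match -> dropped
  - enrollment 5 (Olivia): course_id=1 -> matches Calculus
  - enrollment 6 (Quinn): course_id=4 -> matches Statistics
So 2 of 6 rows are dropped.

SQL:
SELECT a.student, b.title AS course
FROM enrollments a
INNER JOIN courses b ON a.course_id = b.id

Result:
student | course    
--------+-----------
Carol   | Calculus  
Uma     | Calculus  
Olivia  | Calculus  
Quinn   | Statistics


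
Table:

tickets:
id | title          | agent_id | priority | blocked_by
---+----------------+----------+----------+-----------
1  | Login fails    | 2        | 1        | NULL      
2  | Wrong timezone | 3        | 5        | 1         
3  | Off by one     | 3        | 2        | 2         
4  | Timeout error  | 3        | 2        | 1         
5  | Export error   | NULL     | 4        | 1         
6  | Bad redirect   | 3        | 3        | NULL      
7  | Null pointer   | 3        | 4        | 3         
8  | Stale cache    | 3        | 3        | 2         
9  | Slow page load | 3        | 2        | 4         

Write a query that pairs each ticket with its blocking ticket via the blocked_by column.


This is a self-join: tickets is joined to a second copy of itself, matching each row's blocked_by to another row's id. Use LEFT JOIN so rows with blocked_by=NULL are kept.
  - ticket 1 (Login fails): blocked_by=NULL -> NULL
  - ticket 2 (Wrong timezone): blocked_by=1 -> Login fails
  - ticket 3 (Off by one): blocked_by=2 -> Wrong timezone
  - ticket 4 (Timeout error): blocked_by=1 -> Login fails
  - ticket 5 (Export error): blocked_by=1 -> Login fails
  - ticket 6 (Bad redirect): blocked_by=NULL -> NULL
  - ticket 7 (Null pointer): blocked_by=3 -> Off by one
  - ticket 8 (Stale cache): blocked_by=2 -> Wrong timezone
  - ticket 9 (Slow page load): blocked_by=4 -> Timeout error

SQL:
SELECT a.title AS item, b.title AS blocked_by
FROM tickets a
LEFT JOIN tickets b ON a.blocked_by = b.id

Result:
item           | blocked_by    
---------------+---------------
Login fails    | NULL          
Wrong timezone | Login fails   
Off by one     | Wrong timezone
Timeout error  | Login fails   
Export error   | Login fails   
Bad redirect   | NULL          
Null pointer   | Off by one    
Stale cache    | Wrong timezone
Slow page load | Timeout error 


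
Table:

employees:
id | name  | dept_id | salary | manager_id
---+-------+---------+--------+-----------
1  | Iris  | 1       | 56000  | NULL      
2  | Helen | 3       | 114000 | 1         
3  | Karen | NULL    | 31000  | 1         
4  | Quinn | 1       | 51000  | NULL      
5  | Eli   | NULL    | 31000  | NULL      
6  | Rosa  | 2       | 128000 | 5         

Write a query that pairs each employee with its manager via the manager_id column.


This is a self-join: employees is joined to a second copy of itself, matching each row's manager_id to another row's id. Use LEFT JOIN so rows with manager_id=NULL are kept.
  - employee 1 (Iris): manager_id=NULL -> NULL
  - employee 2 (Helen): manager_id=1 -> Iris
  - employee 3 (Karen): manager_id=1 -> Iris
  - employee 4 (Quinn): manager_id=NULL -> NULL
  - employee 5 (Eli): manager_id=NULL -> NULL
  - employee 6 (Rosa): manager_id=5 -> Eli

SQL:
SELECT a.name AS item, b.name AS manager
FROM employees a
LEFT JOIN employees b ON a.manager_id = b.id

Result:
item  | manager
------+--------
Iris  | NULL   
Helen | Iris   
Karen | Iris   
Quinn | NULL   
Eli   | NULL   
Rosa  | Eli    


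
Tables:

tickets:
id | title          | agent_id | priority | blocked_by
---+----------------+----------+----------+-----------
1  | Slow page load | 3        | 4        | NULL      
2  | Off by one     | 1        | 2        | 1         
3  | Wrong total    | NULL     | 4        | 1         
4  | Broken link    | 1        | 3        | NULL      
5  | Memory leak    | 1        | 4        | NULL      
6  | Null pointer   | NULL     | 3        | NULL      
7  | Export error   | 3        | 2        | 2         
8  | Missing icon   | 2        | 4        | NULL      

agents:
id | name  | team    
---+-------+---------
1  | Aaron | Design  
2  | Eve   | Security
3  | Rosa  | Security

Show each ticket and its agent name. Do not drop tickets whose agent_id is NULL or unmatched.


LEFT JOIN keeps every row from tickets (the left table); where agent_id has no match in agents, the agent columns become NULL. Walk through each ticket:
  - ticket 1 (Slow page load): agent_id=3 -> matches Rosa
  - ticket 2 (Off by one): agent_id=1 -> matches Aaron
  - ticket 3 (Wrong total): agent_id=NULL, no match -> kept with NULL
  - ticket 4 (Broken link): agent_id=1 -> matches Aaron
  - ticket 5 (Memory leak): agent_id=1 -> matches Aaron
  - ticket 6 (Null pointer): agent_id=NULL, no match -> kept with NULL
  - ticket 7 (Export error): agent_id=3 -> matches Rosa
  - ticket 8 (Missing icon): agent_id=2 -> matches Eve
All 8 rows appear; 2 have NULL agent.

SQL:
SELECT a.title, b.name AS agent
FROM tickets a
LEFT JOIN agents b ON a.agent_id = b.id

Result:
title          | agent
---------------+------
Slow page load | Rosa 
Off by one     | Aaron
Wrong total    | NULL 
Broken link    | Aaron
Memory leak    | Aaron
Null pointer   | NULL 
Export error   | Rosa 
Missing icon   | Eve  


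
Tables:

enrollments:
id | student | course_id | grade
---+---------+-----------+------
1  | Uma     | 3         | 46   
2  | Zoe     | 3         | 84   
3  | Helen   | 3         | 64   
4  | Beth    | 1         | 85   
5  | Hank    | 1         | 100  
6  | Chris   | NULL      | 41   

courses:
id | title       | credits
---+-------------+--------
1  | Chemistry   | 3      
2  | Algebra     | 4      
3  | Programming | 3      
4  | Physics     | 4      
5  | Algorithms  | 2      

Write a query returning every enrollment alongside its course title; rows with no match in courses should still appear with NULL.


LEFT JOIN keeps every row from enrollments (the left table); where course_id has no match in courses, the course columns become NULL. Walk through each enrollment:
  - enrollment 1 (Uma): course_id=3 -> matches Programming
  - enrollment 2 (Zoe): course_id=3 -> matches Programming
  - enrollment 3 (Helen): course_id=3 -> matches Programming
  - enrollment 4 (Beth): course_id=1 -> matches Chemistry
  - enrollment 5 (Hank): course_id=1 -> matches Chemistry
  - enrollment 6 (Chris): course_id=NULL, no match -> kept with NULL
All 6 rows appear; 1 has NULL course.

SQL:
SELECT a.student, b.title AS course
FROM enrollments a
LEFT JOIN courses b ON a.course_id = b.id

Result:
student | course     
--------+------------
Uma     | Programming
Zoe     | Programming
Helen   | Programming
Beth    | Chemistry  
Hank    | Chemistry  
Chris   | NULL       


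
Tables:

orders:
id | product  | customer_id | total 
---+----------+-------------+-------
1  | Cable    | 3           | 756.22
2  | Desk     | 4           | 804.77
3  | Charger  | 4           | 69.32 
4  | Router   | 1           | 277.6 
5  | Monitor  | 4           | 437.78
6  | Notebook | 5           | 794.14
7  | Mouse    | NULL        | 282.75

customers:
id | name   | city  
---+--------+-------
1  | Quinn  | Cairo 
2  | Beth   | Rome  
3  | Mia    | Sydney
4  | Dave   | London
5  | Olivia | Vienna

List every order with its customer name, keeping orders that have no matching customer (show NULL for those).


LEFT JOIN keeps every row from orders (the left table); where customer_id has no match in customers, the customer columns become NULL. Walk through each order:
  - order 1 (Cable): customer_id=3 -> matches Mia
  - order 2 (Desk): customer_id=4 -> matches Dave
  - order 3 (Charger): customer_id=4 -> matches Dave
  - order 4 (Router): customer_id=1 -> matches Quinn
  - order 5 (Monitor): customer_id=4 -> matches Dave
  - order 6 (Notebook): customer_id=5 -> matches Olivia
  - order 7 (Mouse): customer_id=NULL, no match -> kept with NULL
All 7 rows appear; 1 has NULL customer.

SQL:
SELECT a.product, b.name AS customer
FROM orders a
LEFT JOIN customers b ON a.customer_id = b.id

Result:
product  | customer
---------+---------
Cable    | Mia     
Desk     | Dave    
Charger  | Dave    
Router   | Quinn   
Monitor  | Dave    
Notebook | Olivia  
Mouse    | NULL    


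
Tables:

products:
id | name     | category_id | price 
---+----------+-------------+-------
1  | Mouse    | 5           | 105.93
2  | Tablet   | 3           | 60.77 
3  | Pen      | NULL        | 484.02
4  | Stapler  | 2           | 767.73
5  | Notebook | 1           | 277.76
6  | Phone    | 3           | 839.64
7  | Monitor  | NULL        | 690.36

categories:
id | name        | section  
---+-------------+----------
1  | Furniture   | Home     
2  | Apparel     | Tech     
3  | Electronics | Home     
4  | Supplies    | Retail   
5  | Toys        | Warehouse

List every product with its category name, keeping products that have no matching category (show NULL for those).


LEFT JOIN keeps every row from products (the left table); where category_id has no match in categories, the category columns become NULL. Walk through each product:
  - product 1 (Mouse): category_id=5 -> matches Toys
  - product 2 (Tablet): category_id=3 -> matches Electronics
  - product 3 (Pen): category_id=NULL, no match -> kept with NULL
  - product 4 (Stapler): category_id=2 -> matches Apparel
  - product 5 (Notebook): category_id=1 -> matches Furniture
  - product 6 (Phone): category_id=3 -> matches Electronics
  - product 7 (Monitor): category_id=NULL, no match -> kept with NULL
All 7 rows appear; 2 have NULL category.

SQL:
SELECT a.name, b.name AS category
FROM products a
LEFT JOIN categories b ON a.category_id = b.id

Result:
name     | category   
---------+------------
Mouse    | Toys       
Tablet   | Electronics
Pen      | NULL       
Stapler  | Apparel    
Notebook | Furniture  
Phone    | Electronics
Monitor  | NULL       


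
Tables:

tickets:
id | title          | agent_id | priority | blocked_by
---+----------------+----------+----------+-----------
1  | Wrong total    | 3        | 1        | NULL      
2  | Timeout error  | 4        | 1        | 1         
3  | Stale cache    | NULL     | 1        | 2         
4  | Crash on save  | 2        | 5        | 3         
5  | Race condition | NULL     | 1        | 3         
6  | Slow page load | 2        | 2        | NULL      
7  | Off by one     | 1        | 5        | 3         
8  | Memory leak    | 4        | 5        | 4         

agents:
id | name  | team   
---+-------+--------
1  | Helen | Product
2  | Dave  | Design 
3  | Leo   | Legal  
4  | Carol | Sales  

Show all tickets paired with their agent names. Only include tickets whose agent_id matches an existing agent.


INNER JOIN keeps only tickets rows whose agent_id matches an id in agents. Walk through each ticket:
  - ticket 1 (Wrong total): agent_id=3 -> matches Leo
  - ticket 2 (Timeout error): agent_id=4 -> matches Carol
  - ticket 3 (Stale cache): agent_id=NULL, no match -> dropped
  - ticket 4 (Crash on save): agent_id=2 -> matches Dave
  - ticket 5 (Race condition): agent_id=NULL, no match -> dropped
  - ticket 6 (Slow page load): agent_id=2 -> matches Dave
  - ticket 7 (Off by one): agent_id=1 -> matches Helen
  - ticket 8 (Memory leak): agent_id=4 -> matches Carol
So 2 of 8 rows are dropped.

SQL:
SELECT a.title, b.name AS agent
FROM tickets a
INNER JOIN agents b ON a.agent_id = b.id

Result:
title          | agent
---------------+------
Wrong total    | Leo  
Timeout error  | Carol
Crash on save  | Dave 
Slow page load | Dave 
Off by one     | Helen
Memory leak    | Carol


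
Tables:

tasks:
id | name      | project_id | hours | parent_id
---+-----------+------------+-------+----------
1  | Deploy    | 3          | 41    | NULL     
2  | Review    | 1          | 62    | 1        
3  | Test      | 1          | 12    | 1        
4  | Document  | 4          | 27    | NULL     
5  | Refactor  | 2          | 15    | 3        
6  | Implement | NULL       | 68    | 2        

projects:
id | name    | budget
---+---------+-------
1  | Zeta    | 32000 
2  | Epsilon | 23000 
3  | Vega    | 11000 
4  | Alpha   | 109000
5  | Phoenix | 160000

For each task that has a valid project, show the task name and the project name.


INNER JOIN keeps only tasks rows whose project_id matches an id in projects. Walk through each task:
  - task 1 (Deploy): project_id=3 -> matches Vega
  - task 2 (Review): project_id=1 -> matches Zeta
  - task 3 (Test): project_id=1 -> matches Zeta
  - task 4 (Document): project_id=4 -> matches Alpha
  - task 5 (Refactor): project_id=2 -> matches Epsilon
  - task 6 (Implement): project_id=NULL, no match -> dropped
So 1 of 6 rows is dropped.

SQL:
SELECT a.name, b.name AS project
FROM tasks a
INNER JOIN projects b ON a.project_id = b.id

Result:
name     | project
---------+--------
Deploy   | Vega   
Review   | Zeta   
Test     | Zeta   
Document | Alpha  
Refactor | Epsilon


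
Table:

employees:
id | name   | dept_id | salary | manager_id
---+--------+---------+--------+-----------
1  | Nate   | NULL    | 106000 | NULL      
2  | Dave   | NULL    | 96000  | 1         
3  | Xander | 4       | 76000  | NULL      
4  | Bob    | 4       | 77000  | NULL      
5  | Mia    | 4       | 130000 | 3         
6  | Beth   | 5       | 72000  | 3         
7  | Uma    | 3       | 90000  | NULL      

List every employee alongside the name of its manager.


This is a self-join: employees is joined to a second copy of itself, matching each row's manager_id to another row's id. Use LEFT JOIN so rows with manager_id=NULL are kept.
  - employee 1 (Nate): manager_id=NULL -> NULL
  - employee 2 (Dave): manager_id=1 -> Nate
  - employee 3 (Xander): manager_id=NULL -> NULL
  - employee 4 (Bob): manager_id=NULL -> NULL
  - employee 5 (Mia): manager_id=3 -> Xander
  - employee 6 (Beth): manager_id=3 -> Xander
  - employee 7 (Uma): manager_id=NULL -> NULL

SQL:
SELECT a.name AS item, b.name AS manager
FROM employees a
LEFT JOIN employees b ON a.manager_id = b.id

Result:
item   | manager
-------+--------
Nate   | NULL   
Dave   | Nate   
Xander | NULL   
Bob    | NULL   
Mia    | Xander 
Beth   | Xander 
Uma    | NULL   


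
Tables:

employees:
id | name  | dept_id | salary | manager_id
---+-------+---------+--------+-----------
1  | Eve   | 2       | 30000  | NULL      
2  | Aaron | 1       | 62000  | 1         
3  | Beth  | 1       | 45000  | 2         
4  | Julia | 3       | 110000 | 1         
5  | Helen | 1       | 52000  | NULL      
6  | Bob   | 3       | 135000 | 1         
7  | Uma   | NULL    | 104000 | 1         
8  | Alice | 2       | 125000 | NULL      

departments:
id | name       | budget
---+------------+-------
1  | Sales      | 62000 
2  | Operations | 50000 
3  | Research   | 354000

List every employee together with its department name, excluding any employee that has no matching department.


INNER JOIN keeps only employees rows whose dept_id matches an id in departments. Walk through each employee:
  - employee 1 (Eve): dept_id=2 -> matches Operations
  - employee 2 (Aaron): dept_id=1 -> matches Sales
  - employee 3 (Beth): dept_id=1 -> matches Sales
  - employee 4 (Julia): dept_id=3 -> matches Research
  - employee 5 (Helen): dept_id=1 -> matches Sales
  - employee 6 (Bob): dept_id=3 -> matches Research
  - employee 7 (Uma): dept_id=NULL, no match -> dropped
  - employee 8 (Alice): dept_id=2 -> matches Operations
So 1 of 8 rows is dropped.

SQL:
SELECT a.name, b.name AS department
FROM employees a
INNER JOIN departments b ON a.dept_id = b.id

Result:
name  | department
------+-----------
Eve   | Operations
Aaron | Sales     
Beth  | Sales     
Julia | Research  
Helen | Sales     
Bob   | Research  
Alice | Operations


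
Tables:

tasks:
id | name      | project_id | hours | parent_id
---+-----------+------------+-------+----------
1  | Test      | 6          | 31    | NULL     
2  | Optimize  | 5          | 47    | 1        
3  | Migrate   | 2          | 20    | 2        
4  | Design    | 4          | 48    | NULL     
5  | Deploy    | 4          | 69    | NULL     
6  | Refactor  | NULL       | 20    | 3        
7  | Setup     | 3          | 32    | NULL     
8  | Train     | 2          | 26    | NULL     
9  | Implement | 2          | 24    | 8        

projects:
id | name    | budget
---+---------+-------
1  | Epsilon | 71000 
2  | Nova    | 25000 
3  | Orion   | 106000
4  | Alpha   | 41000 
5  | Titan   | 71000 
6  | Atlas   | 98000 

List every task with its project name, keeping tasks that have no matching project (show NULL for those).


LEFT JOIN keeps every row from tasks (the left table); where project_id has no match in projects, the project columns become NULL. Walk through each task:
  - task 1 (Test): project_id=6 -> matches Atlas
  - task 2 (Optimize): project_id=5 -> matches Titan
  - task 3 (Migrate): project_id=2 -> matches Nova
  - task 4 (Design): project_id=4 -> matches Alpha
  - task 5 (Deploy): project_id=4 -> matches Alpha
  - task 6 (Refactor): project_id=NULL, no match -> kept with NULL
  - task 7 (Setup): project_id=3 -> matches Orion
  - task 8 (Train): project_id=2 -> matches Nova
  - task 9 (Implement): project_id=2 -> matches Nova
All 9 rows appear; 1 has NULL project.

SQL:
SELECT a.name, b.name AS project
FROM tasks a
LEFT JOIN projects b ON a.project_id = b.id

Result:
name      | project
----------+--------
Test      | Atlas  
Optimize  | Titan  
Migrate   | Nova   
Design    | Alpha  
Deploy    | Alpha  
Refactor  | NULL   
Setup     | Orion  
Train     | Nova   
Implement | Nova   


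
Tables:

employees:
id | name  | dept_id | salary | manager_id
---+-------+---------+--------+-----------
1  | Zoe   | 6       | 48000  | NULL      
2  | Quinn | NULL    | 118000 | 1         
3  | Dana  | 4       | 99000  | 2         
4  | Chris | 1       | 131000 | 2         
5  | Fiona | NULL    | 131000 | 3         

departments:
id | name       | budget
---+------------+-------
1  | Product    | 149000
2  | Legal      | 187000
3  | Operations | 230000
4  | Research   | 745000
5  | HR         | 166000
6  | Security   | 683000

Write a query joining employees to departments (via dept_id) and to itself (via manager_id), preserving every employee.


Two LEFT JOINs from the same base table employees: one to departments via dept_id, one to employees itself via manager_id. Both are LEFT so every employee is preserved.
Match against departments:
  - employee 1 (Zoe): dept_id=6 -> matches Security
  - employee 2 (Quinn): dept_id=NULL, no match -> kept with NULL
  - employee 3 (Dana): dept_id=4 -> matches Research
  - employee 4 (Chris): dept_id=1 -> matches Product
  - employee 5 (Fiona): dept_id=NULL, no match -> kept with NULL
Match against employees (self):
  - employee 1 (Zoe): manager_id=NULL -> NULL
  - employee 2 (Quinn): manager_id=1 -> Zoe
  - employee 3 (Dana): manager_id=2 -> Quinn
  - employee 4 (Chris): manager_id=2 -> Quinn
  - employee 5 (Fiona): manager_id=3 -> Dana

SQL:
SELECT a.name, b.name AS department, c.name AS manager
FROM employees a
LEFT JOIN departments b ON a.dept_id = b.id
LEFT JOIN employees c ON a.manager_id = c.id

Result:
name  | department | manager
------+------------+--------
Zoe   | Security   | NULL   
Quinn | NULL       | Zoe    
Dana  | Research   | Quinn  
Chris | Product    | Quinn  
Fiona | NULL       | Dana   


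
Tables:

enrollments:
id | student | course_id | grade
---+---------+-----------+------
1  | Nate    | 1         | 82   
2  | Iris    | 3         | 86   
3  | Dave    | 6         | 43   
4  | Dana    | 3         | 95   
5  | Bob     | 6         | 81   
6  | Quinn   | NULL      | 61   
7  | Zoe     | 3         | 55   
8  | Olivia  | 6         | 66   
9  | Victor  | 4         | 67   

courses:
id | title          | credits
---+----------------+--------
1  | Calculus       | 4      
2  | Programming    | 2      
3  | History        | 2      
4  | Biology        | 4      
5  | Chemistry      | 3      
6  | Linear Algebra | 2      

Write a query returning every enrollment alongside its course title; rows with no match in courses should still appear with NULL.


LEFT JOIN keeps every row from enrollments (the left table); where course_id has no match in courses, the course columns become NULL. Walk through each enrollment:
  - enrollment 1 (Nate): course_id=1 -> matches Calculus
  - enrollment 2 (Iris): course_id=3 -> matches History
  - enrollment 3 (Dave): course_id=6 -> matches Linear Algebra
  - enrollment 4 (Dana): course_id=3 -> matches History
  - enrollment 5 (Bob): course_id=6 -> matches Linear Algebra
  - enrollment 6 (Quinn): course_id=NULL, no match -> kept with NULL
  - enrollment 7 (Zoe): course_id=3 -> matches History
  - enrollment 8 (Olivia): course_id=6 -> matches Linear Algebra
  - enrollment 9 (Victor): course_id=4 -> matches Biology
All 9 rows appear; 1 has NULL course.

SQL:
SELECT a.student, b.title AS course
FROM enrollments a
LEFT JOIN courses b ON a.course_id = b.id

Result:
student | course        
--------+---------------
Nate    | Calculus      
Iris    | History       
Dave    | Linear Algebra
Dana    | History       
Bob     | Linear Algebra
Quinn   | NULL          
Zoe     | History       
Olivia  | Linear Algebra
Victor  | Biology       


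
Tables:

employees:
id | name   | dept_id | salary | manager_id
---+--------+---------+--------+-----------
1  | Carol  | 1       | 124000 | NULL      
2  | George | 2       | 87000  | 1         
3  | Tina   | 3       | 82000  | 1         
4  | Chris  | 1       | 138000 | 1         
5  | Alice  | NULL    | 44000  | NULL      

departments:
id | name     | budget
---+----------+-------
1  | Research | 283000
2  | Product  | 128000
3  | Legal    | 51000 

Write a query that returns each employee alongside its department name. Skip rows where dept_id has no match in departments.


INNER JOIN keeps only employees rows whose dept_id matches an id in departments. Walk through each employee:
  - employee 1 (Carol): dept_id=1 -> matches Research
  - employee 2 (George): dept_id=2 -> matches Product
  - employee 3 (Tina): dept_id=3 -> matches Legal
  - employee 4 (Chris): dept_id=1 -> matches Research
  - employee 5 (Alice): dept_id=NULL, no match -> dropped
So 1 of 5 rows is dropped.

SQL:
SELECT a.name, b.name AS department
FROM employees a
INNER JOIN departments b ON a.dept_id = b.id

Result:
name   | department
-------+-----------
Carol  | Research  
George | Product   
Tina   | Legal     
Chris  | Research  


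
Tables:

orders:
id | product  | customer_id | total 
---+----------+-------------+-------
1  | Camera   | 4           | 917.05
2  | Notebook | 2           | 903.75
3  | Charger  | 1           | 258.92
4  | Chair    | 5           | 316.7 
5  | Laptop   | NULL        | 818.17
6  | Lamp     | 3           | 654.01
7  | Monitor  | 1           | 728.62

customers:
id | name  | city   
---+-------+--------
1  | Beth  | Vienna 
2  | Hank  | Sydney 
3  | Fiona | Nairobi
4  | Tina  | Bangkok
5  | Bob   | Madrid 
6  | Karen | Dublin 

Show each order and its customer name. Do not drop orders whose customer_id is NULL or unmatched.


LEFT JOIN keeps every row from orders (the left table); where customer_id has no match in customers, the customer columns become NULL. Walk through each order:
  - order 1 (Camera): customer_id=4 -> matches Tina
  - order 2 (Notebook): customer_id=2 -> matches Hank
  - order 3 (Charger): customer_id=1 -> matches Beth
  - order 4 (Chair): customer_id=5 -> matches Bob
  - order 5 (Laptop): customer_id=NULL, no match -> kept with NULL
  - order 6 (Lamp): customer_id=3 -> matches Fiona
  - order 7 (Monitor): customer_id=1 -> matches Beth
All 7 rows appear; 1 has NULL customer.

SQL:
SELECT a.product, b.name AS customer
FROM orders a
LEFT JOIN customers b ON a.customer_id = b.id

Result:
product  | customer
---------+---------
Camera   | Tina    
Notebook | Hank    
Charger  | Beth    
Chair    | Bob     
Laptop   | NULL    
Lamp     | Fiona   
Monitor  | Beth    


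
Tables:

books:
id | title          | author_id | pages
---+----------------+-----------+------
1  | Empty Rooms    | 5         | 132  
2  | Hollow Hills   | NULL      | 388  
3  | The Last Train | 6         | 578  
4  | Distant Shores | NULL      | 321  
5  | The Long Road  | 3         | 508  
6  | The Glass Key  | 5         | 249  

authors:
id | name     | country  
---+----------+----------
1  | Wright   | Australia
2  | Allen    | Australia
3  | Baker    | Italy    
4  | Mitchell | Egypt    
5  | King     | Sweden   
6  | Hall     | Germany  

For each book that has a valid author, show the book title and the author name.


INNER JOIN keeps only books rows whose author_id matches an id in authors. Walk through each book:
  - book 1 (Empty Rooms): author_id=5 -> matches King
  - book 2 (Hollow Hills): author_id=NULL, no match -> dropped
  - book 3 (The Last Train): author_id=6 -> matches Hall
  - book 4 (Distant Shores): author_id=NULL, no match -> dropped
  - book 5 (The Long Road): author_id=3 -> matches Baker
  - book 6 (The Glass Key): author_id=5 -> matches King
So 2 of 6 rows are dropped.

SQL:
SELECT a.title, b.name AS author
FROM books a
INNER JOIN authors b ON a.author_id = b.id

Result:
title          | author
---------------+-------
Empty Rooms    | King  
The Last Train | Hall  
The Long Road  | Baker 
The Glass Key  | King  


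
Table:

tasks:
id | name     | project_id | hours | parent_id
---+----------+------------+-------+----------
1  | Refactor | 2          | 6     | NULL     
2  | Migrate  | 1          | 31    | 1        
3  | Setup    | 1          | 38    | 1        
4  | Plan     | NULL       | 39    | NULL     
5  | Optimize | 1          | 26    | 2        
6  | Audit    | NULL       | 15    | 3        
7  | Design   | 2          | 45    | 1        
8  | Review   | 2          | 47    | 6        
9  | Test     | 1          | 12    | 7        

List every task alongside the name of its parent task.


This is a self-join: tasks is joined to a second copy of itself, matching each row's parent_id to another row's id. Use LEFT JOIN so rows with parent_id=NULL are kept.
  - task 1 (Refactor): parent_id=NULL -> NULL
  - task 2 (Migrate): parent_id=1 -> Refactor
  - task 3 (Setup): parent_id=1 -> Refactor
  - task 4 (Plan): parent_id=NULL -> NULL
  - task 5 (Optimize): parent_id=2 -> Migrate
  - task 6 (Audit): parent_id=3 -> Setup
  - task 7 (Design): parent_id=1 -> Refactor
  - task 8 (Review): parent_id=6 -> Audit
  - task 9 (Test): parent_id=7 -> Design

SQL:
SELECT a.name AS item, b.name AS parent
FROM tasks a
LEFT JOIN tasks b ON a.parent_id = b.id

Result:
item     | parent  
---------+---------
Refactor | NULL    
Migrate  | Refactor
Setup    | Refactor
Plan     | NULL    
Optimize | Migrate 
Audit    | Setup   
Design   | Refactor
Review   | Audit   
Test     | Design  


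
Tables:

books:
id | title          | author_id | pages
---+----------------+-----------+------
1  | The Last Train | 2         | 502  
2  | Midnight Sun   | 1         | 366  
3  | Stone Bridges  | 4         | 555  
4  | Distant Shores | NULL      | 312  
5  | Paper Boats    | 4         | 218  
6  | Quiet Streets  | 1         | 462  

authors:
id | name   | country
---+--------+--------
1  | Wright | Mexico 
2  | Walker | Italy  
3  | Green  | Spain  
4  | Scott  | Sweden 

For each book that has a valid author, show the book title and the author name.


INNER JOIN keeps only books rows whose author_id matches an id in authors. Walk through each book:
  - book 1 (The Last Train): author_id=2 -> matches Walker
  - book 2 (Midnight Sun): author_id=1 -> matches Wright
  - book 3 (Stone Bridges): author_id=4 -> matches Scott
  - book 4 (Distant Shores): author_id=NULL, no match -> dropped
  - book 5 (Paper Boats): author_id=4 -> matches Scott
  - book 6 (Quiet Streets): author_id=1 -> matches Wright
So 1 of 6 rows is dropped.

SQL:
SELECT a.title, b.name AS author
FROM books a
INNER JOIN authors b ON a.author_id = b.id

Result:
title          | author
---------------+-------
The Last Train | Walker
Midnight Sun   | Wright
Stone Bridges  | Scott 
Paper Boats    | Scott 
Quiet Streets  | Wright
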